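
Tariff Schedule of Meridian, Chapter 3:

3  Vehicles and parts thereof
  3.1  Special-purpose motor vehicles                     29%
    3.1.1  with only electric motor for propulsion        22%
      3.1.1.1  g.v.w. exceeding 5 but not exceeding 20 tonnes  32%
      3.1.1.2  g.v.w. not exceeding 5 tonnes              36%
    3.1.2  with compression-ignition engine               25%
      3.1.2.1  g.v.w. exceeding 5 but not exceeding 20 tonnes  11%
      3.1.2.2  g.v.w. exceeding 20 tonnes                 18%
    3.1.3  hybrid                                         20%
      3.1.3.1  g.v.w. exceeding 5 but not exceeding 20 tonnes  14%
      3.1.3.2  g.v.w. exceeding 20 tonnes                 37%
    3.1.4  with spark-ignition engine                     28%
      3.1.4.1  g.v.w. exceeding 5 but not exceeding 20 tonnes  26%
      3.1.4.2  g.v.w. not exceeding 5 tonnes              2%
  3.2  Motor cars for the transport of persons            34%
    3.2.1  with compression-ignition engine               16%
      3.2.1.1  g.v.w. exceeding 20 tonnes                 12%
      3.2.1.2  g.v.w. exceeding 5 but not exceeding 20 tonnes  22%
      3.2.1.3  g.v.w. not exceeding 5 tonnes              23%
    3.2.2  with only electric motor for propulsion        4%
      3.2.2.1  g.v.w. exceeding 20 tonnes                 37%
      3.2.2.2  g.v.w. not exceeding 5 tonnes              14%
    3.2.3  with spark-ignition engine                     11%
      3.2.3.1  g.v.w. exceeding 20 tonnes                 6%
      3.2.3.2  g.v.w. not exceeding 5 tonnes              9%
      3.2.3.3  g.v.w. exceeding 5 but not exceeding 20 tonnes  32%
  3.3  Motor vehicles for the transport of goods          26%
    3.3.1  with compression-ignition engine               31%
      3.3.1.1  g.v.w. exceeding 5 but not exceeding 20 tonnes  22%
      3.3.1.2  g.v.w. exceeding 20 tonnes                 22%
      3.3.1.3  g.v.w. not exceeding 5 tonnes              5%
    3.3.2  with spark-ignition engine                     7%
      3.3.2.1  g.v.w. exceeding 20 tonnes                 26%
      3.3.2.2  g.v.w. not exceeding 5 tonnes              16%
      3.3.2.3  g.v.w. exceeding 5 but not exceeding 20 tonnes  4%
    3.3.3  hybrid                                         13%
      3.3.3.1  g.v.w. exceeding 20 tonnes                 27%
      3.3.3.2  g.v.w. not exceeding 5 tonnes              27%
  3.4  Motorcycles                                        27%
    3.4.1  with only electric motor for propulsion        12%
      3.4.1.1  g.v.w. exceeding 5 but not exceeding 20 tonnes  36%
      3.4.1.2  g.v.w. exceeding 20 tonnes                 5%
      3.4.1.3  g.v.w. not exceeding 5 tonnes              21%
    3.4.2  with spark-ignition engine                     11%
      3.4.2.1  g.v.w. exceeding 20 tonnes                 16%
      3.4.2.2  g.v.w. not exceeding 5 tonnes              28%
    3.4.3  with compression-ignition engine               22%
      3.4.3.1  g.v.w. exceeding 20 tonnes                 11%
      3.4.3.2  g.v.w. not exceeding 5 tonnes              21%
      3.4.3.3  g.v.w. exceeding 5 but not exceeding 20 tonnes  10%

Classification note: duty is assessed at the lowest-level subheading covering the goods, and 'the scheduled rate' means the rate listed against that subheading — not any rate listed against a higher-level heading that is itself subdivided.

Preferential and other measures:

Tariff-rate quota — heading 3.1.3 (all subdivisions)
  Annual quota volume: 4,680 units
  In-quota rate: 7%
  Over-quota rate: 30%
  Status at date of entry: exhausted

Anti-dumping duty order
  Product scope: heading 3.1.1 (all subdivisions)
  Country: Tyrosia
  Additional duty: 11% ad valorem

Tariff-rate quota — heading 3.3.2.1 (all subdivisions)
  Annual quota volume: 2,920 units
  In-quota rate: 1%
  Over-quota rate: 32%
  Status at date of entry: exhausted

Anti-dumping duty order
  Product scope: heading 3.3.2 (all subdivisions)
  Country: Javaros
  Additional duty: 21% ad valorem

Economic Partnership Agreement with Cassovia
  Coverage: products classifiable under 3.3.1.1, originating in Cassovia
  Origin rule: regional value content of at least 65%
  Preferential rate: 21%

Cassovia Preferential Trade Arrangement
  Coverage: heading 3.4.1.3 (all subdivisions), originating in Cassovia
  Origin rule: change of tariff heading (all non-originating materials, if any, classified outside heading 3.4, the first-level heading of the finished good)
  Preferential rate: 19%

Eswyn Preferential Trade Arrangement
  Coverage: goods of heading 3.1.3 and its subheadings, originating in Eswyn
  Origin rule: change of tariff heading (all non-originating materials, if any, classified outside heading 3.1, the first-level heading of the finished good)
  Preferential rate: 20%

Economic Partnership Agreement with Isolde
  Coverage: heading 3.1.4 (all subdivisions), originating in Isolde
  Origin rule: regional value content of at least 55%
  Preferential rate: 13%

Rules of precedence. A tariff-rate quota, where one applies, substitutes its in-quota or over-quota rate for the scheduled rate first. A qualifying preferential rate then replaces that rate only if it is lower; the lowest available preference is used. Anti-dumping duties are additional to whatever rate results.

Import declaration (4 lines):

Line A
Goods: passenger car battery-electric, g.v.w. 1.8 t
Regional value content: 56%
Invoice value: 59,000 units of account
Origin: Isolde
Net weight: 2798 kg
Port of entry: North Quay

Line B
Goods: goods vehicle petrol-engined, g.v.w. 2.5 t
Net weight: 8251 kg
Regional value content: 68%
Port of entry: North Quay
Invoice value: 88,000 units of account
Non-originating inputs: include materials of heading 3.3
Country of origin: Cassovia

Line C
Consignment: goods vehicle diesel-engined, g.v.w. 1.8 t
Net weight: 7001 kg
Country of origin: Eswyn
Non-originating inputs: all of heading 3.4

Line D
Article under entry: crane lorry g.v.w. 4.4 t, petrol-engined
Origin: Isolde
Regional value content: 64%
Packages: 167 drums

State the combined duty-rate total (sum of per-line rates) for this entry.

37%

Line A: passenger car → 3.2; battery-electric → 3.2.2; g.v.w. 1.8 t → 3.2.2.2. Scheduled 14%. Isolde agreement on 3.1.4: 3.2.2.2 not covered. → 14%.
Line B: goods vehicle → 3.3; petrol-engined → 3.3.2; g.v.w. 2.5 t → 3.3.2.2. Scheduled 16%. Cassovia agreement on 3.3.1.1: 3.3.2.2 not covered; Cassovia agreement on 3.4.1.3: 3.3.2.2 not covered. → 16%.
Line C: goods vehicle → 3.3; diesel-engined → 3.3.1; g.v.w. 1.8 t → 3.3.1.3. Scheduled 5%. Eswyn agreement on 3.1.3: 3.3.1.3 not covered. → 5%.
Line D: crane lorry → 3.1; petrol-engined → 3.1.4; g.v.w. 4.4 t → 3.1.4.2. Scheduled 2%. Isolde agreement on 3.1.4: RVC ≥ 55% → 13% available; preference 13% not lower than 2% → no reduction. → 2%.
Sum: 14% + 16% + 5% + 2% = 37%.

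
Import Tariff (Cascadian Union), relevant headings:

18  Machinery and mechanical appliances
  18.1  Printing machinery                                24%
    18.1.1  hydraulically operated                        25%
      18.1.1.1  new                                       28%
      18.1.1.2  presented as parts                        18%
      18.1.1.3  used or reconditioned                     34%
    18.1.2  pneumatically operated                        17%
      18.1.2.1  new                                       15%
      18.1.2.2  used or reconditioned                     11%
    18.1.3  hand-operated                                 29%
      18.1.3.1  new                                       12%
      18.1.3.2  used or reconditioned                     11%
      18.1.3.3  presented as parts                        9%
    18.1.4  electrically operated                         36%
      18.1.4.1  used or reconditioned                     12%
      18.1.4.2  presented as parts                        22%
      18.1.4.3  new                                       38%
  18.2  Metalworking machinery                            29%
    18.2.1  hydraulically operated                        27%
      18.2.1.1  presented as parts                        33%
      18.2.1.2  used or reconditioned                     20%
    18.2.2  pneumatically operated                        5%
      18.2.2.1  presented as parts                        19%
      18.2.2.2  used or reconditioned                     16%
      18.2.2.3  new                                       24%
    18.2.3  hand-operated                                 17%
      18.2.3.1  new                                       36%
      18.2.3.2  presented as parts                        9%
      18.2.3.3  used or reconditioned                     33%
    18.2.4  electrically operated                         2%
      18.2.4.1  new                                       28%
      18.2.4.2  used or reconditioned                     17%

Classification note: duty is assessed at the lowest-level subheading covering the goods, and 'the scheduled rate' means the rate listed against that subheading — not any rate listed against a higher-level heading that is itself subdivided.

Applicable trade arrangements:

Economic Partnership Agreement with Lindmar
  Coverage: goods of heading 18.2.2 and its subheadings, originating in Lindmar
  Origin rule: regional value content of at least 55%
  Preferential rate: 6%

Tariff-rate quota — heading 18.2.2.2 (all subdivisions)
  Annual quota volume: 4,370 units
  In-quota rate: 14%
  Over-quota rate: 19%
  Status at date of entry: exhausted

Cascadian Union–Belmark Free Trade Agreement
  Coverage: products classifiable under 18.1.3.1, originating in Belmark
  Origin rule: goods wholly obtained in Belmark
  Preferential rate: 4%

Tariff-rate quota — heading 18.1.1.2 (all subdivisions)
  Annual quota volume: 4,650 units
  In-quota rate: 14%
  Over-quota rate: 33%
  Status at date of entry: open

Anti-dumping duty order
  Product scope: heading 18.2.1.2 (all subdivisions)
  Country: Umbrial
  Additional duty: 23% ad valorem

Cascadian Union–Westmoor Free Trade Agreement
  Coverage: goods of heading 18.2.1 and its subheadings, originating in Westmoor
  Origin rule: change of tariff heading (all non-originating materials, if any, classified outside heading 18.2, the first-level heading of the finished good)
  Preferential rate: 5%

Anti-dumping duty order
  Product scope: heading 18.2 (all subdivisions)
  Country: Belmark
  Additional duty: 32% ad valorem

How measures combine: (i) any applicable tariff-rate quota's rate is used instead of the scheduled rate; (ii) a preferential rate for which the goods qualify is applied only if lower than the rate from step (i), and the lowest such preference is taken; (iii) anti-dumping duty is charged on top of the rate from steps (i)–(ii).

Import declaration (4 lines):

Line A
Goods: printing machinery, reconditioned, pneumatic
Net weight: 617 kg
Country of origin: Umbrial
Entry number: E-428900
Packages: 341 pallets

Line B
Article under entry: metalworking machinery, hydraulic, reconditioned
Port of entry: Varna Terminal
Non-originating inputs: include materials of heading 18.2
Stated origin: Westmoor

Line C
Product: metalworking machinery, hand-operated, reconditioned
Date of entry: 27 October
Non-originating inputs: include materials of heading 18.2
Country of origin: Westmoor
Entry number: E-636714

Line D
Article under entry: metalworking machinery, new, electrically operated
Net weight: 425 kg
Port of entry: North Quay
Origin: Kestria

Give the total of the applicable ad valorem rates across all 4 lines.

Line A: printing → 18.1; pneumatic → 18.1.2; reconditioned → 18.1.2.2. Scheduled 11%. No special measure applies. → 11%.
Line B: metalworking → 18.2; hydraulic → 18.2.1; reconditioned → 18.2.1.2. Scheduled 20%. Westmoor agreement on 18.2.1: CTH not met. → 20%.
Line C: metalworking → 18.2; hand-operated → 18.2.3; reconditioned → 18.2.3.3. Scheduled 33%. Westmoor agreement on 18.2.1: 18.2.3.3 not covered. → 33%.
Line D: metalworking → 18.2; electrically operated → 18.2.4; new → 18.2.4.1. Scheduled 28%. No special measure applies. → 28%.
Sum: 11% + 20% + 33% + 28% = 92%.

92%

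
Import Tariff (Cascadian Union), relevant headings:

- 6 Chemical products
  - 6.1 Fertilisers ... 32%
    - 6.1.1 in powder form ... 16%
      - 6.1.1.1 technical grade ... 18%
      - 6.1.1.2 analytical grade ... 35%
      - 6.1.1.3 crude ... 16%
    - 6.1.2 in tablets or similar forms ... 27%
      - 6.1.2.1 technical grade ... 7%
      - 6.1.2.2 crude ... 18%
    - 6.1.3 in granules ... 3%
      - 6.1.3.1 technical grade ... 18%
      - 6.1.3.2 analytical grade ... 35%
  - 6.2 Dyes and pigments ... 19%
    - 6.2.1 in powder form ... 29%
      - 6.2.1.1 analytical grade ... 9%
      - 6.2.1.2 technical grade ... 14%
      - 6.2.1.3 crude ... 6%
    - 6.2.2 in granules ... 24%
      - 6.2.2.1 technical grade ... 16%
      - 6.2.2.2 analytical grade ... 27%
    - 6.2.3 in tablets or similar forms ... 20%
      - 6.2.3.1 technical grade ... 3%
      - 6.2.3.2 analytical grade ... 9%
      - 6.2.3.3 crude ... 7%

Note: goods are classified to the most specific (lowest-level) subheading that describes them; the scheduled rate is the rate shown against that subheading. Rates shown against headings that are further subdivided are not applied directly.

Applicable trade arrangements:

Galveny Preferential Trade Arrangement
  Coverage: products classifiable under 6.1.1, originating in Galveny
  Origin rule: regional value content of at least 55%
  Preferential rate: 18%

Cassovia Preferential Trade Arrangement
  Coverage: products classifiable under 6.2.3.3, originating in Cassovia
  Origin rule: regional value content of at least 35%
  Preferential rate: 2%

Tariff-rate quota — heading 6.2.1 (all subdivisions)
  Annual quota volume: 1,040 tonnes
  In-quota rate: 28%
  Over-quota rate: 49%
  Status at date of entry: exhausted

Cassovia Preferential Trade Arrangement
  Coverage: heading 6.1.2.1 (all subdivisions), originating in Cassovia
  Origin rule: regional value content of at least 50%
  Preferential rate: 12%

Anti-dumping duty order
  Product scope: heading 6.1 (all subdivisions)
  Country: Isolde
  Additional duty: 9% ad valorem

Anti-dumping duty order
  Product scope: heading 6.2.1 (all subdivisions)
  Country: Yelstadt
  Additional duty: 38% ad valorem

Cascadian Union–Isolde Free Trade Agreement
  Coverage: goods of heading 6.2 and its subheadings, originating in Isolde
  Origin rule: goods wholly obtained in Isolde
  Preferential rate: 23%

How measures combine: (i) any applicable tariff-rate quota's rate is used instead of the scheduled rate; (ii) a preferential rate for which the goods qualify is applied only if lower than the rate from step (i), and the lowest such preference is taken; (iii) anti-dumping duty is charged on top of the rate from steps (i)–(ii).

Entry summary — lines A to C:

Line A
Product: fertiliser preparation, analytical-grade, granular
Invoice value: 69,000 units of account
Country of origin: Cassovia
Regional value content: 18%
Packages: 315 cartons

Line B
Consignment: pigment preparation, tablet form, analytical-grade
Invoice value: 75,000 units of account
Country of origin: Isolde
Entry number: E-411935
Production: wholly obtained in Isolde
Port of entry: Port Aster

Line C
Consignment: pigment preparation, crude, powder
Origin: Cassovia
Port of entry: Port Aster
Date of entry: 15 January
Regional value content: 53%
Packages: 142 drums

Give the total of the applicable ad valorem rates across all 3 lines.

Line A: fertiliser → 6.1; granular → 6.1.3; analytical-grade → 6.1.3.2. Scheduled 35%. Cassovia agreement on 6.2.3.3: 6.1.3.2 not covered; Cassovia agreement on 6.1.2.1: 6.1.3.2 not covered. → 35%.
Line B: pigment → 6.2; tablet form → 6.2.3; analytical-grade → 6.2.3.2. Scheduled 9%. Isolde agreement on 6.2: wholly obtained → 23% available; preference 23% not lower than 9% → no reduction. → 9%.
Line C: pigment → 6.2; powder → 6.2.1; crude → 6.2.1.3. Scheduled 6%. quota on 6.2.1 exhausted → over-quota 49%; Cassovia agreement on 6.2.3.3: 6.2.1.3 not covered; Cassovia agreement on 6.1.2.1: 6.2.1.3 not covered. → 49%.
Sum: 35% + 9% + 49% = 93%.

93%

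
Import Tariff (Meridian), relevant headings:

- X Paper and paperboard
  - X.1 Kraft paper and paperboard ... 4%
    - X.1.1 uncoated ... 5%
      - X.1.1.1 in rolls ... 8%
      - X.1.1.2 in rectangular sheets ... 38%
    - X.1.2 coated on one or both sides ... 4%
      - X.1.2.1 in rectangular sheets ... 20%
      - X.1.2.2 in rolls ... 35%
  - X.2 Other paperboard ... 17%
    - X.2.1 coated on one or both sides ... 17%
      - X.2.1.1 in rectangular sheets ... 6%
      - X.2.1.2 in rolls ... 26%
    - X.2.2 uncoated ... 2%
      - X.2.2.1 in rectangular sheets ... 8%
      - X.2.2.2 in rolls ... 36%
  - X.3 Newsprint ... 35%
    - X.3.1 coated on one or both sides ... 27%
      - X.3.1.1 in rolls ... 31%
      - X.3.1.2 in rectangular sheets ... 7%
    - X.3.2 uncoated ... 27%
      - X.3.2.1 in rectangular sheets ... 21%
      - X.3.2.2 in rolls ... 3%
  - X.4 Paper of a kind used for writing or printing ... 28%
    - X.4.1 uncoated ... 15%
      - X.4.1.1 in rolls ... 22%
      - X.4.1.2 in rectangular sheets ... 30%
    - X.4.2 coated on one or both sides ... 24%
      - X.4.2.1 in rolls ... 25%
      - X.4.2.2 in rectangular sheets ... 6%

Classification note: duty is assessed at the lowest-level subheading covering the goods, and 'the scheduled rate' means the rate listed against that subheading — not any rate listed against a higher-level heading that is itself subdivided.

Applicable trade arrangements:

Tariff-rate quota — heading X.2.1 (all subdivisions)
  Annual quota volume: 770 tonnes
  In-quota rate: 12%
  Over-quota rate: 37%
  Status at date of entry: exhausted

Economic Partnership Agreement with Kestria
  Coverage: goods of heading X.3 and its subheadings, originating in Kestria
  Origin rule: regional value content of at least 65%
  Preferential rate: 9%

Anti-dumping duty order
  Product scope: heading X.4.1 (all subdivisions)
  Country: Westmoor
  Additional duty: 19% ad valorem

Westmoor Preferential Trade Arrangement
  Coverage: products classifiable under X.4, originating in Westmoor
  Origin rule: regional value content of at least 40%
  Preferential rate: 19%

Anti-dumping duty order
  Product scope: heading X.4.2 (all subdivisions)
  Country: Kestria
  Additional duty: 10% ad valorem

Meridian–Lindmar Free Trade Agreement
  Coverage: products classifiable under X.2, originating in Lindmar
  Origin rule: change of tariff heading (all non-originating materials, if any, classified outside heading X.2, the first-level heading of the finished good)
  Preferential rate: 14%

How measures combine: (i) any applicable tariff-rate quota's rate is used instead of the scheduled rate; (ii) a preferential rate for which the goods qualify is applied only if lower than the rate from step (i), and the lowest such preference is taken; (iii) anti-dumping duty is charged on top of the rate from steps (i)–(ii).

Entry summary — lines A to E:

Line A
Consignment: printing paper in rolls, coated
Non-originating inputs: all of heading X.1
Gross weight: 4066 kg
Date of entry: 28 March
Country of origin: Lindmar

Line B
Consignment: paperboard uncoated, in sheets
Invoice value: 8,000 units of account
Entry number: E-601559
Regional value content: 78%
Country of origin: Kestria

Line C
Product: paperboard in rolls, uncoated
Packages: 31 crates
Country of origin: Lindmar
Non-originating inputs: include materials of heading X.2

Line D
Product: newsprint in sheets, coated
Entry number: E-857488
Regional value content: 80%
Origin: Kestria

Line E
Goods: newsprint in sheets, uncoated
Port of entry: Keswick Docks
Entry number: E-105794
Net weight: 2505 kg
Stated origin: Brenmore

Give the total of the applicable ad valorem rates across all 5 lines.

Line A: printing paper → X.4; coated → X.4.2; in rolls → X.4.2.1. Scheduled 25%. Lindmar agreement on X.2: X.4.2.1 not covered. → 25%.
Line B: paperboard → X.2; uncoated → X.2.2; in sheets → X.2.2.1. Scheduled 8%. Kestria agreement on X.3: X.2.2.1 not covered. → 8%.
Line C: paperboard → X.2; uncoated → X.2.2; in rolls → X.2.2.2. Scheduled 36%. Lindmar agreement on X.2: CTH not met. → 36%.
Line D: newsprint → X.3; coated → X.3.1; in sheets → X.3.1.2. Scheduled 7%. Kestria agreement on X.3: RVC ≥ 65% → 9% available; preference 9% not lower than 7% → no reduction. → 7%.
Line E: newsprint → X.3; uncoated → X.3.2; in sheets → X.3.2.1. Scheduled 21%. No special measure applies. → 21%.
Sum: 25% + 8% + 36% + 7% + 21% = 97%.

97%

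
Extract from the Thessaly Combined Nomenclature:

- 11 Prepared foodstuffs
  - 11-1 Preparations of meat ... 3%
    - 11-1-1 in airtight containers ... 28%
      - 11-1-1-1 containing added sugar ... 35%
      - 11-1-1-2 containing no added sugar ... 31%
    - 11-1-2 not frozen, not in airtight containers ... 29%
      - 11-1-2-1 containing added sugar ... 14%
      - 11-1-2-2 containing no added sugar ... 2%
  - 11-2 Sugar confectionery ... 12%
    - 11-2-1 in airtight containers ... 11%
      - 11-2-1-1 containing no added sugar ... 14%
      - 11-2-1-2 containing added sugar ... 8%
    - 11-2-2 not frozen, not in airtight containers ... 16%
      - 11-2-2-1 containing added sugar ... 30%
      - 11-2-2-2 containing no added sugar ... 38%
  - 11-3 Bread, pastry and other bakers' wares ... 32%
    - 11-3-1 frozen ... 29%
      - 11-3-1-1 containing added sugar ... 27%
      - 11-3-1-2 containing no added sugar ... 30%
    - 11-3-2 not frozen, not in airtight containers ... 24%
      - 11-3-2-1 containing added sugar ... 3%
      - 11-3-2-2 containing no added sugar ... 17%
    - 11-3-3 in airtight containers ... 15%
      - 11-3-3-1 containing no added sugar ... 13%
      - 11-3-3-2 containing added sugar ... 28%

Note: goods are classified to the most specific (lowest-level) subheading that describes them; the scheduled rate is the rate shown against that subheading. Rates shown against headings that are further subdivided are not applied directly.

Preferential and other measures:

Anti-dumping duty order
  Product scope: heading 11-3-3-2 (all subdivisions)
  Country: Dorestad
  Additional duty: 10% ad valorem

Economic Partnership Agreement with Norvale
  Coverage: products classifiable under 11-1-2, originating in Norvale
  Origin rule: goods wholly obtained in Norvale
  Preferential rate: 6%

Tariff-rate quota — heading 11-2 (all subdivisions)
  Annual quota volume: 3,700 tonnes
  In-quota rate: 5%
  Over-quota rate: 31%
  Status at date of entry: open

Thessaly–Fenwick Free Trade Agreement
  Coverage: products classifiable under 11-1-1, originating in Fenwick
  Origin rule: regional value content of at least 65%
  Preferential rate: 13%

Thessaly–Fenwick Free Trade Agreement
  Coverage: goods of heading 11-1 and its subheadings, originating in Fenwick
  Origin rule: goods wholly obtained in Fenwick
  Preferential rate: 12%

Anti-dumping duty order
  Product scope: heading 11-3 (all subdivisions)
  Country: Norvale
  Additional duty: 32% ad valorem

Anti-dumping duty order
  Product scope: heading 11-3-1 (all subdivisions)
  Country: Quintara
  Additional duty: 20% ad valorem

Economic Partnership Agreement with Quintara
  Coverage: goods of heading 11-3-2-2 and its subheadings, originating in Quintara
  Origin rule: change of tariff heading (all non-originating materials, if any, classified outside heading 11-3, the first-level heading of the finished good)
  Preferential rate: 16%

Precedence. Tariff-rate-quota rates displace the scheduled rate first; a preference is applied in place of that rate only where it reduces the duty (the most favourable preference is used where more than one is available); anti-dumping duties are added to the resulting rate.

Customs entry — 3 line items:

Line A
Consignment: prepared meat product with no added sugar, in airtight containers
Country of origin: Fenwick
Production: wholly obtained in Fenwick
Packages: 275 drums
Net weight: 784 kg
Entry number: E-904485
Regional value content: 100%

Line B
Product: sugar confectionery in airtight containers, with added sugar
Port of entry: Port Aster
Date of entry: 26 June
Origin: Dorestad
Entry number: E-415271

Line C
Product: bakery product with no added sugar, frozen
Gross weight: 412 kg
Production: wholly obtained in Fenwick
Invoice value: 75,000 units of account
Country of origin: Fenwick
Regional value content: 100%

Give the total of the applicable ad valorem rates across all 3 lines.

47%

Line A: prepared meat product → 11-1; in airtight containers → 11-1-1; with no added sugar → 11-1-1-2. Scheduled 31%. Fenwick agreement on 11-1-1: RVC ≥ 65% → 13% available; Fenwick agreement on 11-1: wholly obtained → 12% available; preferential 12%. → 12%.
Line B: sugar confectionery → 11-2; in airtight containers → 11-2-1; with added sugar → 11-2-1-2. Scheduled 8%. quota on 11-2 open → in-quota 5%. → 5%.
Line C: bakery product → 11-3; frozen → 11-3-1; with no added sugar → 11-3-1-2. Scheduled 30%. Fenwick agreement on 11-1-1: 11-3-1-2 not covered; Fenwick agreement on 11-1: 11-3-1-2 not covered. → 30%.
Sum: 12% + 5% + 30% = 47%.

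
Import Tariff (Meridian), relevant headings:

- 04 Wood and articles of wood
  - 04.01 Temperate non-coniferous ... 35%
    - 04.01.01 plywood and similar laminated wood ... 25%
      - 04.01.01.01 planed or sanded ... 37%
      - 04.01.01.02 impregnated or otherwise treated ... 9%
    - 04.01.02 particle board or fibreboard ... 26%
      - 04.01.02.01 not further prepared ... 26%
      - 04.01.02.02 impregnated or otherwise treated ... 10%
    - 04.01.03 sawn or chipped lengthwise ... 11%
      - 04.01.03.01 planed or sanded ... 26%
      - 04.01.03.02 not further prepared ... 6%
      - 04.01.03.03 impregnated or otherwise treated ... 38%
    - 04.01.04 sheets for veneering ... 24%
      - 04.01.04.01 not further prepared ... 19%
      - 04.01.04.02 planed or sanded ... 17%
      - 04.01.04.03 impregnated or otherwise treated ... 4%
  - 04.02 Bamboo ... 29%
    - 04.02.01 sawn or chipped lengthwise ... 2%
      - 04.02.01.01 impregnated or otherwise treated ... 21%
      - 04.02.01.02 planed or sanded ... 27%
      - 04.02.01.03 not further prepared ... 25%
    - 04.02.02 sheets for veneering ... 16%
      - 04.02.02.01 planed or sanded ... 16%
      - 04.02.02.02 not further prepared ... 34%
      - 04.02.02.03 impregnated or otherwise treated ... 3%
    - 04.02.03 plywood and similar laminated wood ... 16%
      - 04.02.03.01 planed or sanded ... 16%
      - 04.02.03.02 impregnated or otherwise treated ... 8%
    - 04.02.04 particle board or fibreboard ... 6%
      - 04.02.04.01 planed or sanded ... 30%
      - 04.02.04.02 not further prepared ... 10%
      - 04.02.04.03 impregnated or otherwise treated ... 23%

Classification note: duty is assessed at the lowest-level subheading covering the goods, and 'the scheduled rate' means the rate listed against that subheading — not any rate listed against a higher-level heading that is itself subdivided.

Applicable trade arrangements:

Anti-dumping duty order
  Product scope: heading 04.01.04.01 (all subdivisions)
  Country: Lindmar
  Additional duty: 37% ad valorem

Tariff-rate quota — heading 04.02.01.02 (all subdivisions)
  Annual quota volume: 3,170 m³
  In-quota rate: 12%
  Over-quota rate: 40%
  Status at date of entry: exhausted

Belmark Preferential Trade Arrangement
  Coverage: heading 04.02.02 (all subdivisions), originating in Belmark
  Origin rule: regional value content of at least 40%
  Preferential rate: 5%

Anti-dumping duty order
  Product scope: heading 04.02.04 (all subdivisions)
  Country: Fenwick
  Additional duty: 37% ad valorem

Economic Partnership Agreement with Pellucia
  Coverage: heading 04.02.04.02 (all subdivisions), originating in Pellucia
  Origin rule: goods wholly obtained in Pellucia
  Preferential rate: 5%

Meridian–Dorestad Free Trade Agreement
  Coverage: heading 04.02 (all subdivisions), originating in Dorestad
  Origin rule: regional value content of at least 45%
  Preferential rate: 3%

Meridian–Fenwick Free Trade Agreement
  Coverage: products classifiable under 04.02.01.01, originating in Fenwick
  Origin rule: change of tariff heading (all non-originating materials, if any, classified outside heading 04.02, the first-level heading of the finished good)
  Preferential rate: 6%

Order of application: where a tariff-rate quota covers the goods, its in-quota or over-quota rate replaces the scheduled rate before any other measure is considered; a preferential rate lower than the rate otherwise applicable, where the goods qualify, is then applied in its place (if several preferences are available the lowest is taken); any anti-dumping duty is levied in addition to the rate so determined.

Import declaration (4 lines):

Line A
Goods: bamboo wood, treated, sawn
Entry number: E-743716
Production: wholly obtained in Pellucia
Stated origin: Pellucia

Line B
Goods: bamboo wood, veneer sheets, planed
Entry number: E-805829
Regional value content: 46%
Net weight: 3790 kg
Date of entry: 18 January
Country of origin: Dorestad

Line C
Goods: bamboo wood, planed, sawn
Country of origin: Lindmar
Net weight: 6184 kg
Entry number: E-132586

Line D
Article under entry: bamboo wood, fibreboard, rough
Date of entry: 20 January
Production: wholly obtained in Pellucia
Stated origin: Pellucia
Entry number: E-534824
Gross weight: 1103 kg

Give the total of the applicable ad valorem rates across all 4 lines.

Line A: bamboo → 04.02; sawn → 04.02.01; treated → 04.02.01.01. Scheduled 21%. Pellucia agreement on 04.02.04.02: 04.02.01.01 not covered. → 21%.
Line B: bamboo → 04.02; veneer sheets → 04.02.02; planed → 04.02.02.01. Scheduled 16%. Dorestad agreement on 04.02: RVC ≥ 45% → 3% available; preferential 3%. → 3%.
Line C: bamboo → 04.02; sawn → 04.02.01; planed → 04.02.01.02. Scheduled 27%. quota on 04.02.01.02 exhausted → over-quota 40%. → 40%.
Line D: bamboo → 04.02; fibreboard → 04.02.04; rough → 04.02.04.02. Scheduled 10%. Pellucia agreement on 04.02.04.02: wholly obtained → 5% available; preferential 5%. → 5%.
Sum: 21% + 3% + 40% + 5% = 69%.

69%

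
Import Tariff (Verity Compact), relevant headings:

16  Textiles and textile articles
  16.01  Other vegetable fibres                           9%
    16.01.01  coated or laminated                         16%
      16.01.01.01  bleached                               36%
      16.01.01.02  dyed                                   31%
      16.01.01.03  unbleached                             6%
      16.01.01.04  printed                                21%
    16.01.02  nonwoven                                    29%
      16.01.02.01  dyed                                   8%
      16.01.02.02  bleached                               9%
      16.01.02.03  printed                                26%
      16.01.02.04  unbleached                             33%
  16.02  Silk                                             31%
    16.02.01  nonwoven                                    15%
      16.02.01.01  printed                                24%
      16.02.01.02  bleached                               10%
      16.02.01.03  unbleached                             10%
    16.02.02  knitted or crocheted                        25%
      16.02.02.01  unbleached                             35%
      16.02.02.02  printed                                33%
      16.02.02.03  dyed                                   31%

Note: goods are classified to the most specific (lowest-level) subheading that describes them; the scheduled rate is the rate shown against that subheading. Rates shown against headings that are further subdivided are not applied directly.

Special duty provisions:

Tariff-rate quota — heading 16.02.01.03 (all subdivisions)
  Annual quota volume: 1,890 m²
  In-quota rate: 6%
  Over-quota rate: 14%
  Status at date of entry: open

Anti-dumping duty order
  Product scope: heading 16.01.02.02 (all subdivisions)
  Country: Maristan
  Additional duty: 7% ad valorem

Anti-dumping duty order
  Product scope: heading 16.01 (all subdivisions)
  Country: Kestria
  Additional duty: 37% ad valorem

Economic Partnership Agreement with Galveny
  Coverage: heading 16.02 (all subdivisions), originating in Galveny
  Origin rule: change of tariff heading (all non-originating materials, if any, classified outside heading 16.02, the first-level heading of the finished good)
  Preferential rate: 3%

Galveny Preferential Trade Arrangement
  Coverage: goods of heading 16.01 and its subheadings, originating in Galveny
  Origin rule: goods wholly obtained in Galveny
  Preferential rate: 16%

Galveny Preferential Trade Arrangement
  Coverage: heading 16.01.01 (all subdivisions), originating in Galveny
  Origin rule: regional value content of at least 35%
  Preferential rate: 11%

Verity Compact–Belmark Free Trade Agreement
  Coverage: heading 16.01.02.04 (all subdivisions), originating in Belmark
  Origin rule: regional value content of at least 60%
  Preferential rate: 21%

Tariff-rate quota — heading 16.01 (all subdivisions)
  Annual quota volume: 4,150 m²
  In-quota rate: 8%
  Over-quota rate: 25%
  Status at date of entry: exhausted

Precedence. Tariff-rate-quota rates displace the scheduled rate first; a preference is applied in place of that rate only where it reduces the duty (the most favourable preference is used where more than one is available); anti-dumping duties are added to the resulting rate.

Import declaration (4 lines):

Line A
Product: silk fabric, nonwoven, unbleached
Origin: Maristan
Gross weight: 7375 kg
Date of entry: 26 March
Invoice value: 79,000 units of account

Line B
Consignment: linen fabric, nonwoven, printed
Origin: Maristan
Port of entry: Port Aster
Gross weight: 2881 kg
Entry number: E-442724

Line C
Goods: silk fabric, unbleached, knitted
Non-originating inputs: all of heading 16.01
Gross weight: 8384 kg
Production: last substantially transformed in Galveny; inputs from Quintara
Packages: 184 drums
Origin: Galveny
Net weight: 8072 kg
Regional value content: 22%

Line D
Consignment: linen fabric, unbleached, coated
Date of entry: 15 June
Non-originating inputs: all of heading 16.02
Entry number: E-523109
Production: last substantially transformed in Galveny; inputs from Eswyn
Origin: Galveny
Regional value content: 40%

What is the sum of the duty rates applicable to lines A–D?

Line A: silk → 16.02; nonwoven → 16.02.01; unbleached → 16.02.01.03. Scheduled 10%. quota on 16.02.01.03 open → in-quota 6%. → 6%.
Line B: linen → 16.01; nonwoven → 16.01.02; printed → 16.01.02.03. Scheduled 26%. quota on 16.01 exhausted → over-quota 25%. → 25%.
Line C: silk → 16.02; knitted → 16.02.02; unbleached → 16.02.02.01. Scheduled 35%. Galveny agreement on 16.02: CTH met → 3% available; Galveny agreement on 16.01: 16.02.02.01 not covered; Galveny agreement on 16.01.01: 16.02.02.01 not covered; preferential 3%. → 3%.
Line D: linen → 16.01; coated → 16.01.01; unbleached → 16.01.01.03. Scheduled 6%. quota on 16.01 exhausted → over-quota 25%; Galveny agreement on 16.02: 16.01.01.03 not covered; Galveny agreement on 16.01: not wholly obtained; Galveny agreement on 16.01.01: RVC ≥ 35% → 11% available; preferential 11%. → 11%.
Sum: 6% + 25% + 3% + 11% = 45%.

45%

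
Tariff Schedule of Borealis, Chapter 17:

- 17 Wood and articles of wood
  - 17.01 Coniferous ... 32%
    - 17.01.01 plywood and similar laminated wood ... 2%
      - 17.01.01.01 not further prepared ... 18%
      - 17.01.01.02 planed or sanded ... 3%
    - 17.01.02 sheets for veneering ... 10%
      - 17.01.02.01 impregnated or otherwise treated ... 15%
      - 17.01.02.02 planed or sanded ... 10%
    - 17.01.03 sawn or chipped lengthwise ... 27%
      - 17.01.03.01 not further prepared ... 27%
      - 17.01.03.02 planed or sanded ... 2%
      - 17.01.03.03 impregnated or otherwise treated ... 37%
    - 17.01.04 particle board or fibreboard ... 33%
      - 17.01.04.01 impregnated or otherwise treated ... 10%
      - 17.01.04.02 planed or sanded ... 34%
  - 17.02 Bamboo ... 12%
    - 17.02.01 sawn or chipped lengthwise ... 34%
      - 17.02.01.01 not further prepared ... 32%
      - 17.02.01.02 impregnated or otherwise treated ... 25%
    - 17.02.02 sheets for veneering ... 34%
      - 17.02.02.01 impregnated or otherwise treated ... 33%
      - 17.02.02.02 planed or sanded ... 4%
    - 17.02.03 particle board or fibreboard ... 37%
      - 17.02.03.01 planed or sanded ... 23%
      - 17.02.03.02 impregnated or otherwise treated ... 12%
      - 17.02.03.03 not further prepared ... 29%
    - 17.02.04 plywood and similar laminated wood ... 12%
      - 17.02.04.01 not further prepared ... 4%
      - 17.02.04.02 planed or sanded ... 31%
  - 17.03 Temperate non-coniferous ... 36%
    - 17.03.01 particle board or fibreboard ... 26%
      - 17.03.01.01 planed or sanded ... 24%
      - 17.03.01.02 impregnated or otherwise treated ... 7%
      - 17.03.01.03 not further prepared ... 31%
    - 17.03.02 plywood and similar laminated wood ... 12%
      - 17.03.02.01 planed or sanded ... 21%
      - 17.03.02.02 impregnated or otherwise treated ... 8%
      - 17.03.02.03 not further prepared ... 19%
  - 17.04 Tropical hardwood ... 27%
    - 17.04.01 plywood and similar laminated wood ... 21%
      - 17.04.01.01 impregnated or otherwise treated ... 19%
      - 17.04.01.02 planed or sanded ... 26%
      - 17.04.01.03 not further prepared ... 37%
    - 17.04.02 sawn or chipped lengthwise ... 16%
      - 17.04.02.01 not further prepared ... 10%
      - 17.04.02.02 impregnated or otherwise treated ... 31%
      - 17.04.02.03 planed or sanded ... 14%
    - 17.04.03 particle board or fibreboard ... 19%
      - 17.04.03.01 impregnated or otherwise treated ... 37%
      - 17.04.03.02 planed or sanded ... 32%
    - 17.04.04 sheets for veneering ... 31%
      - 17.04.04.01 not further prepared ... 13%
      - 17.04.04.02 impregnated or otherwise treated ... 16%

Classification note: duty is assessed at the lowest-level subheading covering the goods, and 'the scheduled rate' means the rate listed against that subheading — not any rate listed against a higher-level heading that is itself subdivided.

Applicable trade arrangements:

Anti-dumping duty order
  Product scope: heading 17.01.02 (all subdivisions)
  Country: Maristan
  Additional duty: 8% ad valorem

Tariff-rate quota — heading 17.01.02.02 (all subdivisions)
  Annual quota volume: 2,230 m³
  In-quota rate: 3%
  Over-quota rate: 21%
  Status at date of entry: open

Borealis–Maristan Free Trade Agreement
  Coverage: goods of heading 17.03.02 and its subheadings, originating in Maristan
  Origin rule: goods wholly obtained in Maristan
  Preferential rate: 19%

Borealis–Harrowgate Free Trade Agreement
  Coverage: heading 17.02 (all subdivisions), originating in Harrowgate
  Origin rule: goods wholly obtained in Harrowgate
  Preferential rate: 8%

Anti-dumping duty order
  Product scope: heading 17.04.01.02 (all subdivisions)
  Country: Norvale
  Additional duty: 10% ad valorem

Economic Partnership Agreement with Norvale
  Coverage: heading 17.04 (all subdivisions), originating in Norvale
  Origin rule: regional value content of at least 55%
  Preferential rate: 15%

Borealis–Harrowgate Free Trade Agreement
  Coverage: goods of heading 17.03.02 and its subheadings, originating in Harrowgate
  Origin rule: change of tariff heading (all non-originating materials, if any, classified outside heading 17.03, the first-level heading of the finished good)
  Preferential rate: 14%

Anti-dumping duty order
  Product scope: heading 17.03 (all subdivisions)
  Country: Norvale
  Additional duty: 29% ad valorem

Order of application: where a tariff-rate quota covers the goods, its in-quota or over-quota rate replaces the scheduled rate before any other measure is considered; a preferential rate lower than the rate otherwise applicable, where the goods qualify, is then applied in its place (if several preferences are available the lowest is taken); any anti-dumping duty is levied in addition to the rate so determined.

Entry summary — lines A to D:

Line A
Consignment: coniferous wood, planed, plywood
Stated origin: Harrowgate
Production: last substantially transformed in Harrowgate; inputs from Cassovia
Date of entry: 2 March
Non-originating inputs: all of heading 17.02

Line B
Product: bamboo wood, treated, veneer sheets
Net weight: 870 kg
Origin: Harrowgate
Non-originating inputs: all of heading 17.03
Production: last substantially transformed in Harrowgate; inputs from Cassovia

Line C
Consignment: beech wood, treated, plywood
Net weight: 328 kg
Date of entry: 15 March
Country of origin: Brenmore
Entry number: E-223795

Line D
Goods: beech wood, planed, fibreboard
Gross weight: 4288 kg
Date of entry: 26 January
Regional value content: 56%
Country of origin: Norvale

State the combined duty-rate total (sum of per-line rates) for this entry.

Line A: coniferous → 17.01; plywood → 17.01.01; planed → 17.01.01.02. Scheduled 3%. Harrowgate agreement on 17.02: 17.01.01.02 not covered; Harrowgate agreement on 17.03.02: 17.01.01.02 not covered. → 3%.
Line B: bamboo → 17.02; veneer sheets → 17.02.02; treated → 17.02.02.01. Scheduled 33%. Harrowgate agreement on 17.02: not wholly obtained; Harrowgate agreement on 17.03.02: 17.02.02.01 not covered. → 33%.
Line C: beech → 17.03; plywood → 17.03.02; treated → 17.03.02.02. Scheduled 8%. No special measure applies. → 8%.
Line D: beech → 17.03; fibreboard → 17.03.01; planed → 17.03.01.01. Scheduled 24%. Norvale agreement on 17.04: 17.03.01.01 not covered; anti-dumping (Norvale, 17.03): +29%; total 24% + 29% = 53%. → 53%.
Sum: 3% + 33% + 8% + 53% = 97%.

97%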